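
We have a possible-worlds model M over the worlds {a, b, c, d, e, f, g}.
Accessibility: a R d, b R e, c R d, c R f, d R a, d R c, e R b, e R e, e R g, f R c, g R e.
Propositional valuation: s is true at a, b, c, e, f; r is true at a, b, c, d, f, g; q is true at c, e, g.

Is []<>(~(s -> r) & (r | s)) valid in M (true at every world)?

No

Let φ = []<>(~(s -> r) & (r | s)). Evaluate φ at each world:
  a (successors {d}): φ is false.
  b (successors {e}): φ is true.
  c (successors {d, f}): φ is false.
  d (successors {a, c}): φ is false.
  e (successors {b, e, g}): φ is true.
  f (successors {c}): φ is false.
  g (successors {e}): φ is true.
Detail at a (counterexample):
  At a: []<>(~(s -> r) & (r | s)) requires <>(~(s -> r) & (r | s)) at every successor {d}.
    <>(~(s -> r) & (r | s)) fails at d, so []<>(~(s -> r) & (r | s)) is false at a.
      At d: <>(~(s -> r) & (r | s)) requires ~(s -> r) & (r | s) at some successor in {a, c}.
        At a: ~(s -> r) & (r | s) is false.
        At c: ~(s -> r) & (r | s) is false.
      So <>(~(s -> r) & (r | s)) is false at d.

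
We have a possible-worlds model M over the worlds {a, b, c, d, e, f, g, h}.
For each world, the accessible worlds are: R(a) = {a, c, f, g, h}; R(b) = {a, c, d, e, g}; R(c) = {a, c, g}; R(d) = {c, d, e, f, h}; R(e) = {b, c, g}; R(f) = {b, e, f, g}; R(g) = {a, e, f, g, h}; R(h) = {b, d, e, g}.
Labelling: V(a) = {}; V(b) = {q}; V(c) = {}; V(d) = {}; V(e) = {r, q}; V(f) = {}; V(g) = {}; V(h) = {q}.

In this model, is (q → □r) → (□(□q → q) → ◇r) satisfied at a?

No

Recall that □ψ holds at a world iff ψ holds at every accessible world, and ◇ψ holds iff ψ holds at some accessible world.
At a: q → □r is true, □(□q → q) → ◇r is false, so (q → □r) → (□(□q → q) → ◇r) is false.
  At a: q is false, □r is false, so q → □r is true.
    At a: □r requires r at every successor {a, c, f, g, h}.
      r fails at a, so □r is false at a.
  At a: □(□q → q) is true, ◇r is false, so □(□q → q) → ◇r is false.
    At a: □(□q → q) requires □q → q at every successor {a, c, f, g, h}.
      At a: □q → q is true.
      At c: □q → q is true.
      At f: □q → q is true.
      At g: □q → q is true.
      At h: □q → q is true.
    So □(□q → q) is true at a.
    At a: ◇r requires r at some successor in {a, c, f, g, h}.
      At a: r is false.
      At c: r is false.
      At f: r is false.
      At g: r is false.
      At h: r is false.
    So ◇r is false at a.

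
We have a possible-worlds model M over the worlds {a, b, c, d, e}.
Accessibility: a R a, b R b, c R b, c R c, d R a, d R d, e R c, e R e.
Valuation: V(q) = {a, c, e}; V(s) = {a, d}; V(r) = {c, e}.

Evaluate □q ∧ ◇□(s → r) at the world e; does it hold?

At e: □q is true, ◇□(s → r) is true, so □q ∧ ◇□(s → r) is true.
  At e: □q requires q at every successor {c, e}.
    At c: q is true.
    At e: q is true.
  So □q is true at e.
  At e: ◇□(s → r) requires □(s → r) at some successor in {c, e}.
    □(s → r) holds at c, so ◇□(s → r) is true at e.
      At c: □(s → r) requires s → r at every successor {b, c}.
        At b: s → r is true.
        At c: s → r is true.
      So □(s → r) is true at c.

Yes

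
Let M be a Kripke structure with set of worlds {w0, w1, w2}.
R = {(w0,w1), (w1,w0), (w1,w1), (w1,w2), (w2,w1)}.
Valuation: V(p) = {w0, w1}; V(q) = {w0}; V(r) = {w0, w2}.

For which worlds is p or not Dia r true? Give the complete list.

w0, w1, w2

Let φ = p or not Dia r. Evaluate φ at each world:
  w0 (successors {w1}): φ is true.
  w1 (successors {w0, w1, w2}): φ is true.
  w2 (successors {w1}): φ is true.
For instance, at w0:
  At w0: p is true, not Dia r is true, so p or not Dia r is true.
    At w0: Dia r is false, so not Dia r is true.
      At w0: Dia r requires r at some successor in {w1}.
        At w1: r is false.
      So Dia r is false at w0.
Satisfying worlds: {w0, w1, w2}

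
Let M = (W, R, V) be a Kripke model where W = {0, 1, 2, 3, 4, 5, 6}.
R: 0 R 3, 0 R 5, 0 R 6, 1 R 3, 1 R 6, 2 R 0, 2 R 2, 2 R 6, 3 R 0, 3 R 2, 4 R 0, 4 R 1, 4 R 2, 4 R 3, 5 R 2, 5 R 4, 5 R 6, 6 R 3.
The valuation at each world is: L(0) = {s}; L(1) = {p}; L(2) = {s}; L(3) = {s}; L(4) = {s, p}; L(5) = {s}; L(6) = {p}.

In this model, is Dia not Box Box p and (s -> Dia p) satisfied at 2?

Yes

At 2: Dia not Box Box p is true, s -> Dia p is true, so Dia not Box Box p and (s -> Dia p) is true.
  At 2: Dia not Box Box p requires not Box Box p at some successor in {0, 2, 6}.
    not Box Box p holds at 0, so Dia not Box Box p is true at 2.
      At 0: Box Box p is false, so not Box Box p is true.
  At 2: s is true, Dia p is true, so s -> Dia p is true.
    At 2: Dia p requires p at some successor in {0, 2, 6}.
      p holds at 6, so Dia p is true at 2.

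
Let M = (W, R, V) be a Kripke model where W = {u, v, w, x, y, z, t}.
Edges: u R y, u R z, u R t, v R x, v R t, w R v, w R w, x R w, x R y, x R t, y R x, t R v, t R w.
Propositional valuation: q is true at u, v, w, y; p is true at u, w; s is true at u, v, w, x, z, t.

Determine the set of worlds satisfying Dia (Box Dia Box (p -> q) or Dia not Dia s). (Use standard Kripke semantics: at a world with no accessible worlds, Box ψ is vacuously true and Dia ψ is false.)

u, v, w, x, y, t

Let φ = Dia (Box Dia Box (p -> q) or Dia not Dia s). Evaluate φ at each world:
  u (successors {y, z, t}): φ is true.
  v (successors {x, t}): φ is true.
  w (successors {v, w}): φ is true.
  x (successors {w, y, t}): φ is true.
  y (successors {x}): φ is true.
  z (successors ∅): φ is false.
  t (successors {v, w}): φ is true.
For instance, at x:
  At x: Dia (Box Dia Box (p -> q) or Dia not Dia s) requires Box Dia Box (p -> q) or Dia not Dia s at some successor in {w, y, t}.
    Box Dia Box (p -> q) or Dia not Dia s holds at w, so Dia (Box Dia Box (p -> q) or Dia not Dia s) is true at x.
      At w: Box Dia Box (p -> q) is true, Dia not Dia s is false, so Box Dia Box (p -> q) or Dia not Dia s is true.
Satisfying worlds: {u, v, w, x, y, t}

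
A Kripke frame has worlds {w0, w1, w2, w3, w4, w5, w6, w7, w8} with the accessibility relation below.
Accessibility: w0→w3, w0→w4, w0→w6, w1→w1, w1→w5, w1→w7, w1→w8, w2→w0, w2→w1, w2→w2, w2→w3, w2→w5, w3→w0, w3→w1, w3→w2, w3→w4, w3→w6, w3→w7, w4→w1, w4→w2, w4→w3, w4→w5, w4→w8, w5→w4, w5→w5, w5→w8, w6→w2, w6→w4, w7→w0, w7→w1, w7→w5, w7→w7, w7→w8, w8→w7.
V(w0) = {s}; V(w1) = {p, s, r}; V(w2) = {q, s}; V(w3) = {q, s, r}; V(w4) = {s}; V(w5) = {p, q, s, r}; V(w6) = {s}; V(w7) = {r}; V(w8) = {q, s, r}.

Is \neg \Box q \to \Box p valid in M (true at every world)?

No

Recall that \Box ψ holds at a world iff ψ holds at every accessible world, and \Diamond ψ holds iff ψ holds at some accessible world.
Let φ = \neg \Box q \to \Box p. Evaluate φ at each world:
  w0 (successors {w3, w4, w6}): φ is false.
  w1 (successors {w1, w5, w7, w8}): φ is false.
  w2 (successors {w0, w1, w2, w3, w5}): φ is false.
  w3 (successors {w0, w1, w2, w4, w6, w7}): φ is false.
  w4 (successors {w1, w2, w3, w5, w8}): φ is false.
  w5 (successors {w4, w5, w8}): φ is false.
  w6 (successors {w2, w4}): φ is false.
  w7 (successors {w0, w1, w5, w7, w8}): φ is false.
  w8 (successors {w7}): φ is false.
Detail at w0 (counterexample):
  At w0: \neg \Box q is true, \Box p is false, so \neg \Box q \to \Box p is false.
    At w0: \Box q is false, so \neg \Box q is true.
      At w0: \Box q requires q at every successor {w3, w4, w6}.
        q fails at w4, so \Box q is false at w0.
    At w0: \Box p requires p at every successor {w3, w4, w6}.
      p fails at w3, so \Box p is false at w0.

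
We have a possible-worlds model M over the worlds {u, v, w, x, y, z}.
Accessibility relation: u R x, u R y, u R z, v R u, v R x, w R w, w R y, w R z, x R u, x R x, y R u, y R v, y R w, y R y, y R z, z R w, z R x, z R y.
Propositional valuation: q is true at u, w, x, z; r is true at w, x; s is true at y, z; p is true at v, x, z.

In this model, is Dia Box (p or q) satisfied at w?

No

At w: Dia Box (p or q) requires Box (p or q) at some successor in {w, y, z}.
  At w: Box (p or q) is false.
  At y: Box (p or q) is false.
  At z: Box (p or q) is false.
So Dia Box (p or q) is false at w.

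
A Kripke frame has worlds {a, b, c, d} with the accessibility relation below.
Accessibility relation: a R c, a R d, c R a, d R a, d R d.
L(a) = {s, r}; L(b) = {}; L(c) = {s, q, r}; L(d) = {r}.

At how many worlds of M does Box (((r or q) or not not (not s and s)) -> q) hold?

Recall that Box ψ holds at a world iff ψ holds at every accessible world, and Dia ψ holds iff ψ holds at some accessible world.
Let φ = Box (((r or q) or not not (not s and s)) -> q). Evaluate φ at each world:
  a (successors {c, d}): φ is false.
  b (successors ∅): φ is true.
  c (successors {a}): φ is false.
  d (successors {a, d}): φ is false.
For instance, at d:
  At d: Box (((r or q) or not not (not s and s)) -> q) requires ((r or q) or not not (not s and s)) -> q at every successor {a, d}.
    ((r or q) or not not (not s and s)) -> q fails at a, so Box (((r or q) or not not (not s and s)) -> q) is false at d.
Satisfying worlds: {b}

1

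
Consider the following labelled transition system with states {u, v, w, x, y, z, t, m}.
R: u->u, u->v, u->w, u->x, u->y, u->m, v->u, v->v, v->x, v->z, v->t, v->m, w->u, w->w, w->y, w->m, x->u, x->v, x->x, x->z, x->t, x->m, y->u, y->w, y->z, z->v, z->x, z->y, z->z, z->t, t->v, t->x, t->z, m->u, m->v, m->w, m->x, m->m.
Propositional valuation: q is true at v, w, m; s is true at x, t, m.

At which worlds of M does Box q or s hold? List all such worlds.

x, t, m

Let φ = Box q or s. Evaluate φ at each world:
  u (successors {u, v, w, x, y, m}): φ is false.
  v (successors {u, v, x, z, t, m}): φ is false.
  w (successors {u, w, y, m}): φ is false.
  x (successors {u, v, x, z, t, m}): φ is true.
  y (successors {u, w, z}): φ is false.
  z (successors {v, x, y, z, t}): φ is false.
  t (successors {v, x, z}): φ is true.
  m (successors {u, v, w, x, m}): φ is true.
For instance, at z:
  At z: Box q is false, s is false, so Box q or s is false.
    At z: Box q requires q at every successor {v, x, y, z, t}.
      q fails at x, so Box q is false at z.
Satisfying worlds: {x, t, m}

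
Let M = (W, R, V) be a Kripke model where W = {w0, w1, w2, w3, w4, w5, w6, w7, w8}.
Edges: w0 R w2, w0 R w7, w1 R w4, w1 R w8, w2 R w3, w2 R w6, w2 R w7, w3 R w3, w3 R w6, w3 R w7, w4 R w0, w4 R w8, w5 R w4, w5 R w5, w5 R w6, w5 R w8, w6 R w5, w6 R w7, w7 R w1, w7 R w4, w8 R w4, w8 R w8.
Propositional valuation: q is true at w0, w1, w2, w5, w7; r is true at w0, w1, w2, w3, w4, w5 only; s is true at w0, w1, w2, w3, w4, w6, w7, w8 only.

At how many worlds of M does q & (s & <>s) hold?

4

Let φ = q & (s & <>s). Evaluate φ at each world:
  w0 (successors {w2, w7}): φ is true.
  w1 (successors {w4, w8}): φ is true.
  w2 (successors {w3, w6, w7}): φ is true.
  w3 (successors {w3, w6, w7}): φ is false.
  w4 (successors {w0, w8}): φ is false.
  w5 (successors {w4, w5, w6, w8}): φ is false.
  w6 (successors {w5, w7}): φ is false.
  w7 (successors {w1, w4}): φ is true.
  w8 (successors {w4, w8}): φ is false.
For instance, at w2:
  At w2: q is true, s & <>s is true, so q & (s & <>s) is true.
    At w2: s is true, <>s is true, so s & <>s is true.
      At w2: <>s requires s at some successor in {w3, w6, w7}.
        s holds at w3, so <>s is true at w2.
Satisfying worlds: {w0, w1, w2, w7}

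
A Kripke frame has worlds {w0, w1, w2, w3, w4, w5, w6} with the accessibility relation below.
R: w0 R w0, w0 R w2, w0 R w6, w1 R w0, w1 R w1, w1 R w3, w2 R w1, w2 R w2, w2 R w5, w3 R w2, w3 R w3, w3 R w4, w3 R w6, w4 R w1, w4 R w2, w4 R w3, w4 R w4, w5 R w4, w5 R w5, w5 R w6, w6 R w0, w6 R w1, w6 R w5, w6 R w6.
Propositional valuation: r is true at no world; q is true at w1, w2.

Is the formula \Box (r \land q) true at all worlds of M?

Recall that \Box ψ holds at a world iff ψ holds at every accessible world, and \Diamond ψ holds iff ψ holds at some accessible world.
Let φ = \Box (r \land q). Evaluate φ at each world:
  w0 (successors {w0, w2, w6}): φ is false.
  w1 (successors {w0, w1, w3}): φ is false.
  w2 (successors {w1, w2, w5}): φ is false.
  w3 (successors {w2, w3, w4, w6}): φ is false.
  w4 (successors {w1, w2, w3, w4}): φ is false.
  w5 (successors {w4, w5, w6}): φ is false.
  w6 (successors {w0, w1, w5, w6}): φ is false.
Detail at w0 (counterexample):
  At w0: \Box (r \land q) requires r \land q at every successor {w0, w2, w6}.
    r \land q fails at w0, so \Box (r \land q) is false at w0.

No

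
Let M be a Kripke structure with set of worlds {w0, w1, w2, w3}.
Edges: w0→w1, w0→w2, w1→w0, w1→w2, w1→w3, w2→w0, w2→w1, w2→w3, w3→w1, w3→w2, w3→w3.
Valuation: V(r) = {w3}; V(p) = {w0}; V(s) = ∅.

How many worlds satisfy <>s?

Let φ = <>s. Evaluate φ at each world:
  w0 (successors {w1, w2}): φ is false.
  w1 (successors {w0, w2, w3}): φ is false.
  w2 (successors {w0, w1, w3}): φ is false.
  w3 (successors {w1, w2, w3}): φ is false.
For instance, at w2:
  At w2: <>s requires s at some successor in {w0, w1, w3}.
    At w0: s is false.
    At w1: s is false.
    At w3: s is false.
  So <>s is false at w2.
Satisfying worlds: none.

0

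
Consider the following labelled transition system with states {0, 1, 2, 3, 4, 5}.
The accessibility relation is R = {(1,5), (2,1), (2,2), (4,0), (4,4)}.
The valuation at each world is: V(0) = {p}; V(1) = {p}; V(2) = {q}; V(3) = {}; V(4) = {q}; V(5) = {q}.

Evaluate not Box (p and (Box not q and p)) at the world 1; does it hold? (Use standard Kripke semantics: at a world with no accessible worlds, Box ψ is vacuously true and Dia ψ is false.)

Yes

At 1: Box (p and (Box not q and p)) is false, so not Box (p and (Box not q and p)) is true.
  At 1: Box (p and (Box not q and p)) requires p and (Box not q and p) at every successor {5}.
    p and (Box not q and p) fails at 5, so Box (p and (Box not q and p)) is false at 1.
      At 5: p is false, Box not q and p is false, so p and (Box not q and p) is false.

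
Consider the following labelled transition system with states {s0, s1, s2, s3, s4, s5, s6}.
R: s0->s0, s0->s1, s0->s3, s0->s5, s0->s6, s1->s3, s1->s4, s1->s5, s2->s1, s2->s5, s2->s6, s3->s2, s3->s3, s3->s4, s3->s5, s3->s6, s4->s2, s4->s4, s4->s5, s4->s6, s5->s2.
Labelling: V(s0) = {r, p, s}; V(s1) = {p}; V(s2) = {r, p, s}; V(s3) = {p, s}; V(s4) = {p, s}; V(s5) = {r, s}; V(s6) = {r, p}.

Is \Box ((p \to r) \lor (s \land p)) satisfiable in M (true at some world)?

Recall that \Box ψ holds at a world iff ψ holds at every accessible world, and \Diamond ψ holds iff ψ holds at some accessible world.
Let φ = \Box ((p \to r) \lor (s \land p)). Evaluate φ at each world:
  s0 (successors {s0, s1, s3, s5, s6}): φ is false.
  s1 (successors {s3, s4, s5}): φ is true.
  s2 (successors {s1, s5, s6}): φ is false.
  s3 (successors {s2, s3, s4, s5, s6}): φ is true.
  s4 (successors {s2, s4, s5, s6}): φ is true.
  s5 (successors {s2}): φ is true.
  s6 (successors ∅): φ is true.
Detail at s1 (witness):
  At s1: \Box ((p \to r) \lor (s \land p)) requires (p \to r) \lor (s \land p) at every successor {s3, s4, s5}.
    At s3: (p \to r) \lor (s \land p) is true.
    At s4: (p \to r) \lor (s \land p) is true.
    At s5: (p \to r) \lor (s \land p) is true.
  So \Box ((p \to r) \lor (s \land p)) is true at s1.

Yes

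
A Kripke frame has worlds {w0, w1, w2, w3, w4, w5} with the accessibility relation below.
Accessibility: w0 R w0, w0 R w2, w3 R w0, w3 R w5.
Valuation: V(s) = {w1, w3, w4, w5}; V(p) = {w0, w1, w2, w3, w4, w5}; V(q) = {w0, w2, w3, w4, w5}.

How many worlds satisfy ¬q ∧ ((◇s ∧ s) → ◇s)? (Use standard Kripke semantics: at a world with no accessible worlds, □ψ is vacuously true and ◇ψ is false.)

1

Let φ = ¬q ∧ ((◇s ∧ s) → ◇s). Evaluate φ at each world:
  w0 (successors {w0, w2}): φ is false.
  w1 (successors ∅): φ is true.
  w2 (successors ∅): φ is false.
  w3 (successors {w0, w5}): φ is false.
  w4 (successors ∅): φ is false.
  w5 (successors ∅): φ is false.
For instance, at w0:
  At w0: ¬q is false, (◇s ∧ s) → ◇s is true, so ¬q ∧ ((◇s ∧ s) → ◇s) is false.
    At w0: ◇s ∧ s is false, ◇s is false, so (◇s ∧ s) → ◇s is true.
      At w0: ◇s is false, s is false, so ◇s ∧ s is false.
      At w0: ◇s requires s at some successor in {w0, w2}.
        At w0: s is false.
        At w2: s is false.
      So ◇s is false at w0.
Satisfying worlds: {w1}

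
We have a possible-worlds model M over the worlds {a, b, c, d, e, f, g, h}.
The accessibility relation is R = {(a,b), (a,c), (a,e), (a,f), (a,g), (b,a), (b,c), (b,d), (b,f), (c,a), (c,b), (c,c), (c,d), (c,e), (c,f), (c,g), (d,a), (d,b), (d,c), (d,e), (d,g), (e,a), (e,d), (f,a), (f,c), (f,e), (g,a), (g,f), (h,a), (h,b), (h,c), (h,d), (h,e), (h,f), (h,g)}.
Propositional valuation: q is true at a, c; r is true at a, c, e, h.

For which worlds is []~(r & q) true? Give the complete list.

none

Recall that []ψ holds at a world iff ψ holds at every accessible world, and <>ψ holds iff ψ holds at some accessible world.
Let φ = []~(r & q). Evaluate φ at each world:
  a (successors {b, c, e, f, g}): φ is false.
  b (successors {a, c, d, f}): φ is false.
  c (successors {a, b, c, d, e, f, g}): φ is false.
  d (successors {a, b, c, e, g}): φ is false.
  e (successors {a, d}): φ is false.
  f (successors {a, c, e}): φ is false.
  g (successors {a, f}): φ is false.
  h (successors {a, b, c, d, e, f, g}): φ is false.
For instance, at b:
  At b: []~(r & q) requires ~(r & q) at every successor {a, c, d, f}.
    ~(r & q) fails at a, so []~(r & q) is false at b.
Satisfying worlds: none.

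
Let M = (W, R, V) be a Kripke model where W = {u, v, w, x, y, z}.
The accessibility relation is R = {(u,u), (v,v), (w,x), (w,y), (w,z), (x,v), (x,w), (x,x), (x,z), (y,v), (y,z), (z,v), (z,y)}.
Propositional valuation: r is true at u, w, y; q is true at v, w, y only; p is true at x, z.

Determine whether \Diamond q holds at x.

At x: \Diamond q requires q at some successor in {v, w, x, z}.
  q holds at v, so \Diamond q is true at x.

Yes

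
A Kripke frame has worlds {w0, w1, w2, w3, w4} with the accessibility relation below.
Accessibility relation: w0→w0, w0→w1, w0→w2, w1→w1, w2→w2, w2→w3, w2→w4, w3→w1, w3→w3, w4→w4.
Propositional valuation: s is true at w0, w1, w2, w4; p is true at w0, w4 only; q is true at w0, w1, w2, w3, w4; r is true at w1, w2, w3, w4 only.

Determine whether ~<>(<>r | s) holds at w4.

No

Recall that <>ψ holds at a world iff ψ holds at some accessible world.
At w4: <>(<>r | s) is true, so ~<>(<>r | s) is false.
  At w4: <>(<>r | s) requires <>r | s at some successor in {w4}.
    <>r | s holds at w4, so <>(<>r | s) is true at w4.
      At w4: <>r is true, s is true, so <>r | s is true.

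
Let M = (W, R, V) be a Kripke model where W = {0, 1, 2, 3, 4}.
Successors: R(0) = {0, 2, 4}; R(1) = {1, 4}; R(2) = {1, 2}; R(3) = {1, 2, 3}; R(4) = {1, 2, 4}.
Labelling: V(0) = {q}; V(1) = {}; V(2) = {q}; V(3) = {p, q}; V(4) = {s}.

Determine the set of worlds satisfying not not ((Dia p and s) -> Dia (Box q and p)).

0, 1, 2, 3, 4

Let φ = not not ((Dia p and s) -> Dia (Box q and p)). Evaluate φ at each world:
  0 (successors {0, 2, 4}): φ is true.
  1 (successors {1, 4}): φ is true.
  2 (successors {1, 2}): φ is true.
  3 (successors {1, 2, 3}): φ is true.
  4 (successors {1, 2, 4}): φ is true.
For instance, at 0:
  At 0: not ((Dia p and s) -> Dia (Box q and p)) is false, so not not ((Dia p and s) -> Dia (Box q and p)) is true.
    At 0: (Dia p and s) -> Dia (Box q and p) is true, so not ((Dia p and s) -> Dia (Box q and p)) is false.
      At 0: Dia p and s is false, Dia (Box q and p) is false, so (Dia p and s) -> Dia (Box q and p) is true.
Satisfying worlds: {0, 1, 2, 3, 4}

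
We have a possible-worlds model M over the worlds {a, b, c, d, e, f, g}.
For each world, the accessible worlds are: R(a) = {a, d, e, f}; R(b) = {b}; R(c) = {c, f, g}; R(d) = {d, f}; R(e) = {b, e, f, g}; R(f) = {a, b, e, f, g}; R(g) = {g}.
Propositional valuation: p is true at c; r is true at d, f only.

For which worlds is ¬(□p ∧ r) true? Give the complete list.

Recall that □ψ holds at a world iff ψ holds at every accessible world, and ◇ψ holds iff ψ holds at some accessible world.
Let φ = ¬(□p ∧ r). Evaluate φ at each world:
  a (successors {a, d, e, f}): φ is true.
  b (successors {b}): φ is true.
  c (successors {c, f, g}): φ is true.
  d (successors {d, f}): φ is true.
  e (successors {b, e, f, g}): φ is true.
  f (successors {a, b, e, f, g}): φ is true.
  g (successors {g}): φ is true.
For instance, at g:
  At g: □p ∧ r is false, so ¬(□p ∧ r) is true.
    At g: □p is false, r is false, so □p ∧ r is false.
      At g: □p requires p at every successor {g}.
        p fails at g, so □p is false at g.
Satisfying worlds: {a, b, c, d, e, f, g}

a, b, c, d, e, f, g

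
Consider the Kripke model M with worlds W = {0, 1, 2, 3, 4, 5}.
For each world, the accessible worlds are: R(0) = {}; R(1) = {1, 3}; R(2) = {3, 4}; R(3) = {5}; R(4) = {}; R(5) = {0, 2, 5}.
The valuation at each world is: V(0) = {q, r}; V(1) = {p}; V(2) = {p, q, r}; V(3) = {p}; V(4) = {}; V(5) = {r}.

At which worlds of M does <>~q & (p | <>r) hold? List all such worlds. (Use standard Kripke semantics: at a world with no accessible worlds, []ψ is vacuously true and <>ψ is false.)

1, 2, 3, 5

Recall that <>ψ holds at a world iff ψ holds at some accessible world.
Let φ = <>~q & (p | <>r). Evaluate φ at each world:
  0 (successors ∅): φ is false.
  1 (successors {1, 3}): φ is true.
  2 (successors {3, 4}): φ is true.
  3 (successors {5}): φ is true.
  4 (successors ∅): φ is false.
  5 (successors {0, 2, 5}): φ is true.
For instance, at 1:
  At 1: <>~q is true, p | <>r is true, so <>~q & (p | <>r) is true.
    At 1: <>~q requires ~q at some successor in {1, 3}.
      ~q holds at 1, so <>~q is true at 1.
    At 1: p is true, <>r is false, so p | <>r is true.
      At 1: <>r requires r at some successor in {1, 3}.
        At 1: r is false.
        At 3: r is false.
      So <>r is false at 1.
Satisfying worlds: {1, 2, 3, 5}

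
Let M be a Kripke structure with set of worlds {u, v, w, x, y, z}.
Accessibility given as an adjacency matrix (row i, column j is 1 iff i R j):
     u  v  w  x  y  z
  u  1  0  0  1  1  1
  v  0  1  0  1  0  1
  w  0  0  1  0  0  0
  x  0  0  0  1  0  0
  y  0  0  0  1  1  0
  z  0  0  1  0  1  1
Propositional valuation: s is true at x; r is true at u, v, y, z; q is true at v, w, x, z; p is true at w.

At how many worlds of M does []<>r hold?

0

Let φ = []<>r. Evaluate φ at each world:
  u (successors {u, x, y, z}): φ is false.
  v (successors {v, x, z}): φ is false.
  w (successors {w}): φ is false.
  x (successors {x}): φ is false.
  y (successors {x, y}): φ is false.
  z (successors {w, y, z}): φ is false.
For instance, at u:
  At u: []<>r requires <>r at every successor {u, x, y, z}.
    <>r fails at x, so []<>r is false at u.
      At x: <>r requires r at some successor in {x}.
        At x: r is false.
      So <>r is false at x.
Satisfying worlds: none.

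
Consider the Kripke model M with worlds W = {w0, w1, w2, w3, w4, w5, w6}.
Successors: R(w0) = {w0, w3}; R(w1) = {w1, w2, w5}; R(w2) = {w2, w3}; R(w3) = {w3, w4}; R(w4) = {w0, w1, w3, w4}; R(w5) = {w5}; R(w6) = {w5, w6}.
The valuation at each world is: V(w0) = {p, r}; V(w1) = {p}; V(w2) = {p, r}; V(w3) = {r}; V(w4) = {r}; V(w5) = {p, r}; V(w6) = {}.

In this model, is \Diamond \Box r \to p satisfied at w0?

Yes

At w0: \Diamond \Box r is true, p is true, so \Diamond \Box r \to p is true.
  At w0: \Diamond \Box r requires \Box r at some successor in {w0, w3}.
    \Box r holds at w0, so \Diamond \Box r is true at w0.
      At w0: \Box r requires r at every successor {w0, w3}.
        At w0: r is true.
        At w3: r is true.
      So \Box r is true at w0.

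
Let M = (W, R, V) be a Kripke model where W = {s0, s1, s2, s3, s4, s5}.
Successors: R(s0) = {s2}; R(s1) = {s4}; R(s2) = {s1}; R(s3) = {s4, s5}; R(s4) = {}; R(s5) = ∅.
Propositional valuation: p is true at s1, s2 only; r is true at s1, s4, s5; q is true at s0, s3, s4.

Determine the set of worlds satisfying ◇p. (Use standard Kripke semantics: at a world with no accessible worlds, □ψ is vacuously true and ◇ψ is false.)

Recall that ◇ψ holds at a world iff ψ holds at some accessible world.
Let φ = ◇p. Evaluate φ at each world:
  s0 (successors {s2}): φ is true.
  s1 (successors {s4}): φ is false.
  s2 (successors {s1}): φ is true.
  s3 (successors {s4, s5}): φ is false.
  s4 (successors ∅): φ is false.
  s5 (successors ∅): φ is false.
For instance, at s0:
  At s0: ◇p requires p at some successor in {s2}.
    p holds at s2, so ◇p is true at s0.
Satisfying worlds: {s0, s2}

s0, s2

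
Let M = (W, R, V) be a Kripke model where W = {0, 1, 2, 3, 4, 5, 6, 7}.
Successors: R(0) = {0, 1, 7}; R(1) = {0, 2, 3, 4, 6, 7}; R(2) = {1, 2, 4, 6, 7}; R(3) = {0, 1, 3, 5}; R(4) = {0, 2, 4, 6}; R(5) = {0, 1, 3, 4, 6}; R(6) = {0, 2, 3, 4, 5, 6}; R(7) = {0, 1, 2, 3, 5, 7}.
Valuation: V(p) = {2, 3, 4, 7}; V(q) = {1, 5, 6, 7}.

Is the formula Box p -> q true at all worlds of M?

Let φ = Box p -> q. Evaluate φ at each world:
  0 (successors {0, 1, 7}): φ is true.
  1 (successors {0, 2, 3, 4, 6, 7}): φ is true.
  2 (successors {1, 2, 4, 6, 7}): φ is true.
  3 (successors {0, 1, 3, 5}): φ is true.
  4 (successors {0, 2, 4, 6}): φ is true.
  5 (successors {0, 1, 3, 4, 6}): φ is true.
  6 (successors {0, 2, 3, 4, 5, 6}): φ is true.
  7 (successors {0, 1, 2, 3, 5, 7}): φ is true.
For instance, at 6:
  At 6: Box p is false, q is true, so Box p -> q is true.
    At 6: Box p requires p at every successor {0, 2, 3, 4, 5, 6}.
      p fails at 0, so Box p is false at 6.

Yes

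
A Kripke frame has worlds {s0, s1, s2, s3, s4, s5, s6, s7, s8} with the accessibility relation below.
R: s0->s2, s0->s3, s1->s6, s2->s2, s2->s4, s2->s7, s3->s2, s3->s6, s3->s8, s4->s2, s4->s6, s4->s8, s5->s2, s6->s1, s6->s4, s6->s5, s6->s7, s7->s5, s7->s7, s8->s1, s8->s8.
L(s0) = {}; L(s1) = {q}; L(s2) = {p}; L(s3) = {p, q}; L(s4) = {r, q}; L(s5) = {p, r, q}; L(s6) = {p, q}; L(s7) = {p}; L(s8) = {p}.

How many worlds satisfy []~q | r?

2

Recall that []ψ holds at a world iff ψ holds at every accessible world, and <>ψ holds iff ψ holds at some accessible world.
Let φ = []~q | r. Evaluate φ at each world:
  s0 (successors {s2, s3}): φ is false.
  s1 (successors {s6}): φ is false.
  s2 (successors {s2, s4, s7}): φ is false.
  s3 (successors {s2, s6, s8}): φ is false.
  s4 (successors {s2, s6, s8}): φ is true.
  s5 (successors {s2}): φ is true.
  s6 (successors {s1, s4, s5, s7}): φ is false.
  s7 (successors {s5, s7}): φ is false.
  s8 (successors {s1, s8}): φ is false.
For instance, at s0:
  At s0: []~q is false, r is false, so []~q | r is false.
    At s0: []~q requires ~q at every successor {s2, s3}.
      ~q fails at s3, so []~q is false at s0.
Satisfying worlds: {s4, s5}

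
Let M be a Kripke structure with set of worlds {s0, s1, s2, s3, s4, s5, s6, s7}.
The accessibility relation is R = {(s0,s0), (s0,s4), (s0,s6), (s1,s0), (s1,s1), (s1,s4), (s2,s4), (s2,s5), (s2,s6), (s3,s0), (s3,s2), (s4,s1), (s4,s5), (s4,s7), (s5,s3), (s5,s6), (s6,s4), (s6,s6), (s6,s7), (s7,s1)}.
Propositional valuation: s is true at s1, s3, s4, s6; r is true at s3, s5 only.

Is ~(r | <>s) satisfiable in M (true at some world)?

No

Recall that <>ψ holds at a world iff ψ holds at some accessible world.
Let φ = ~(r | <>s). Evaluate φ at each world:
  s0 (successors {s0, s4, s6}): φ is false.
  s1 (successors {s0, s1, s4}): φ is false.
  s2 (successors {s4, s5, s6}): φ is false.
  s3 (successors {s0, s2}): φ is false.
  s4 (successors {s1, s5, s7}): φ is false.
  s5 (successors {s3, s6}): φ is false.
  s6 (successors {s4, s6, s7}): φ is false.
  s7 (successors {s1}): φ is false.
For instance, at s2:
  At s2: r | <>s is true, so ~(r | <>s) is false.
    At s2: r is false, <>s is true, so r | <>s is true.
      At s2: <>s requires s at some successor in {s4, s5, s6}.
        s holds at s4, so <>s is true at s2.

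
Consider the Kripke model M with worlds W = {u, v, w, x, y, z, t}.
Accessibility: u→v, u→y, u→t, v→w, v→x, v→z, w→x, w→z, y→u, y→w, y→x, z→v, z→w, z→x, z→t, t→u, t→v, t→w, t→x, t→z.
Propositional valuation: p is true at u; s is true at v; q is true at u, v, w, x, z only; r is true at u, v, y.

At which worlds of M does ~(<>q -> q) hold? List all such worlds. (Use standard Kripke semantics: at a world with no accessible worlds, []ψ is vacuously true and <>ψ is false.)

Let φ = ~(<>q -> q). Evaluate φ at each world:
  u (successors {v, y, t}): φ is false.
  v (successors {w, x, z}): φ is false.
  w (successors {x, z}): φ is false.
  x (successors ∅): φ is false.
  y (successors {u, w, x}): φ is true.
  z (successors {v, w, x, t}): φ is false.
  t (successors {u, v, w, x, z}): φ is true.
For instance, at v:
  At v: <>q -> q is true, so ~(<>q -> q) is false.
    At v: <>q is true, q is true, so <>q -> q is true.
      At v: <>q requires q at some successor in {w, x, z}.
        q holds at w, so <>q is true at v.
Satisfying worlds: {y, t}

y, t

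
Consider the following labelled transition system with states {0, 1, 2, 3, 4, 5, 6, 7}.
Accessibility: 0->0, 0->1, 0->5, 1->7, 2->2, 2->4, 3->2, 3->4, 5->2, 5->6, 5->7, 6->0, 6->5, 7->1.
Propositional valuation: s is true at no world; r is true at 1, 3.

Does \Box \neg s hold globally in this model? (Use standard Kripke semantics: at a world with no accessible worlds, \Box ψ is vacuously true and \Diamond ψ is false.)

Yes

Let φ = \Box \neg s. Evaluate φ at each world:
  0 (successors {0, 1, 5}): φ is true.
  1 (successors {7}): φ is true.
  2 (successors {2, 4}): φ is true.
  3 (successors {2, 4}): φ is true.
  4 (successors ∅): φ is true.
  5 (successors {2, 6, 7}): φ is true.
  6 (successors {0, 5}): φ is true.
  7 (successors {1}): φ is true.
For instance, at 2:
  At 2: \Box \neg s requires \neg s at every successor {2, 4}.
    At 2: \neg s is true.
    At 4: \neg s is true.
  So \Box \neg s is true at 2.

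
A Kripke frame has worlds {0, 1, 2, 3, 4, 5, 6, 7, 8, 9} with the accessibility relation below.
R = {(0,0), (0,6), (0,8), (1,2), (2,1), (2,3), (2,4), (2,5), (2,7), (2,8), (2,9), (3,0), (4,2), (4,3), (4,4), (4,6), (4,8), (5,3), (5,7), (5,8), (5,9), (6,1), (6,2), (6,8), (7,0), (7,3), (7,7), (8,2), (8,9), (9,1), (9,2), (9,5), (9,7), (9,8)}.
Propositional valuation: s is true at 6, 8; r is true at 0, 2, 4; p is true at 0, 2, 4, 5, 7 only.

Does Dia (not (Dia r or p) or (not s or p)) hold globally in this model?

Let φ = Dia (not (Dia r or p) or (not s or p)). Evaluate φ at each world:
  0 (successors {0, 6, 8}): φ is true.
  1 (successors {2}): φ is true.
  2 (successors {1, 3, 4, 5, 7, 8, 9}): φ is true.
  3 (successors {0}): φ is true.
  4 (successors {2, 3, 4, 6, 8}): φ is true.
  5 (successors {3, 7, 8, 9}): φ is true.
  6 (successors {1, 2, 8}): φ is true.
  7 (successors {0, 3, 7}): φ is true.
  8 (successors {2, 9}): φ is true.
  9 (successors {1, 2, 5, 7, 8}): φ is true.
For instance, at 7:
  At 7: Dia (not (Dia r or p) or (not s or p)) requires not (Dia r or p) or (not s or p) at some successor in {0, 3, 7}.
    not (Dia r or p) or (not s or p) holds at 0, so Dia (not (Dia r or p) or (not s or p)) is true at 7.
      At 0: not (Dia r or p) is false, not s or p is true, so not (Dia r or p) or (not s or p) is true.

Yes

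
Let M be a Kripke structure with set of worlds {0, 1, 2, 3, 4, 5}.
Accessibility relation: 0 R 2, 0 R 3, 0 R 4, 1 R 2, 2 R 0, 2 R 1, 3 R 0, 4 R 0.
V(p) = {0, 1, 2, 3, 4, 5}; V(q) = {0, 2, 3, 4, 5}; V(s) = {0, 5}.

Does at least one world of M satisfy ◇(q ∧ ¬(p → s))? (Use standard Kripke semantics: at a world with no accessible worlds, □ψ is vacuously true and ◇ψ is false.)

Yes

Recall that ◇ψ holds at a world iff ψ holds at some accessible world.
Let φ = ◇(q ∧ ¬(p → s)). Evaluate φ at each world:
  0 (successors {2, 3, 4}): φ is true.
  1 (successors {2}): φ is true.
  2 (successors {0, 1}): φ is false.
  3 (successors {0}): φ is false.
  4 (successors {0}): φ is false.
  5 (successors ∅): φ is false.
Detail at 0 (witness):
  At 0: ◇(q ∧ ¬(p → s)) requires q ∧ ¬(p → s) at some successor in {2, 3, 4}.
    q ∧ ¬(p → s) holds at 2, so ◇(q ∧ ¬(p → s)) is true at 0.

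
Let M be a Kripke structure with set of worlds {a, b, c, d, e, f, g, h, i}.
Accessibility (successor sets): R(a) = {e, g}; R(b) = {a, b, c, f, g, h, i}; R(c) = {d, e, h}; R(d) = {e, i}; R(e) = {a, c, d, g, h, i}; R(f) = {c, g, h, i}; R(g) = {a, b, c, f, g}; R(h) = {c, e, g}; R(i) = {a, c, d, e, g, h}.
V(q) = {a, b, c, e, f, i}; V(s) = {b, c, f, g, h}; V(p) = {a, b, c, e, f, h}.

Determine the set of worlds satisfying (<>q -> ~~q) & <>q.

Recall that <>ψ holds at a world iff ψ holds at some accessible world.
Let φ = (<>q -> ~~q) & <>q. Evaluate φ at each world:
  a (successors {e, g}): φ is true.
  b (successors {a, b, c, f, g, h, i}): φ is true.
  c (successors {d, e, h}): φ is true.
  d (successors {e, i}): φ is false.
  e (successors {a, c, d, g, h, i}): φ is true.
  f (successors {c, g, h, i}): φ is true.
  g (successors {a, b, c, f, g}): φ is false.
  h (successors {c, e, g}): φ is false.
  i (successors {a, c, d, e, g, h}): φ is true.
For instance, at f:
  At f: <>q -> ~~q is true, <>q is true, so (<>q -> ~~q) & <>q is true.
    At f: <>q is true, ~~q is true, so <>q -> ~~q is true.
      At f: <>q requires q at some successor in {c, g, h, i}.
        q holds at c, so <>q is true at f.
    At f: <>q requires q at some successor in {c, g, h, i}.
      q holds at c, so <>q is true at f.
Satisfying worlds: {a, b, c, e, f, i}

a, b, c, e, f, i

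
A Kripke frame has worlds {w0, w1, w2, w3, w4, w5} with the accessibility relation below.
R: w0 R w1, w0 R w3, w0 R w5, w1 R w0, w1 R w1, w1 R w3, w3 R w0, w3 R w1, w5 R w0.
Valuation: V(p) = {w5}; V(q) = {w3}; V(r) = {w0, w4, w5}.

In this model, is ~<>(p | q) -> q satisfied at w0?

Yes

At w0: ~<>(p | q) is false, q is false, so ~<>(p | q) -> q is true.
  At w0: <>(p | q) is true, so ~<>(p | q) is false.
    At w0: <>(p | q) requires p | q at some successor in {w1, w3, w5}.
      p | q holds at w3, so <>(p | q) is true at w0.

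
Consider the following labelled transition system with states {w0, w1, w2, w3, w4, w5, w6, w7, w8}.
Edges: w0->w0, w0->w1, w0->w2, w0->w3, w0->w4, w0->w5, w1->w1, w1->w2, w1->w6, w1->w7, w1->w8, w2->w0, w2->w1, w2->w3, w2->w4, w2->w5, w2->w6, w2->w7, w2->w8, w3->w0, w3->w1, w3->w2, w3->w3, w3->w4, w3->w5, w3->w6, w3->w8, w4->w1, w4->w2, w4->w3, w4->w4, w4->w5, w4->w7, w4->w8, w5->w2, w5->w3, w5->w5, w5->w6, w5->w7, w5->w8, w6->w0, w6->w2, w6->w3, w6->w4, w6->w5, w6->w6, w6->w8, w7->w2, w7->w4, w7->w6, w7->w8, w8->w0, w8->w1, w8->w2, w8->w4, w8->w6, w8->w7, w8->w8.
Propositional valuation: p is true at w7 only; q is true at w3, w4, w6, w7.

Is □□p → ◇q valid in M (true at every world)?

Let φ = □□p → ◇q. Evaluate φ at each world:
  w0 (successors {w0, w1, w2, w3, w4, w5}): φ is true.
  w1 (successors {w1, w2, w6, w7, w8}): φ is true.
  w2 (successors {w0, w1, w3, w4, w5, w6, w7, w8}): φ is true.
  w3 (successors {w0, w1, w2, w3, w4, w5, w6, w8}): φ is true.
  w4 (successors {w1, w2, w3, w4, w5, w7, w8}): φ is true.
  w5 (successors {w2, w3, w5, w6, w7, w8}): φ is true.
  w6 (successors {w0, w2, w3, w4, w5, w6, w8}): φ is true.
  w7 (successors {w2, w4, w6, w8}): φ is true.
  w8 (successors {w0, w1, w2, w4, w6, w7, w8}): φ is true.
For instance, at w3:
  At w3: □□p is false, ◇q is true, so □□p → ◇q is true.
    At w3: □□p requires □p at every successor {w0, w1, w2, w3, w4, w5, w6, w8}.
      □p fails at w0, so □□p is false at w3.
    At w3: ◇q requires q at some successor in {w0, w1, w2, w3, w4, w5, w6, w8}.
      q holds at w3, so ◇q is true at w3.

Yes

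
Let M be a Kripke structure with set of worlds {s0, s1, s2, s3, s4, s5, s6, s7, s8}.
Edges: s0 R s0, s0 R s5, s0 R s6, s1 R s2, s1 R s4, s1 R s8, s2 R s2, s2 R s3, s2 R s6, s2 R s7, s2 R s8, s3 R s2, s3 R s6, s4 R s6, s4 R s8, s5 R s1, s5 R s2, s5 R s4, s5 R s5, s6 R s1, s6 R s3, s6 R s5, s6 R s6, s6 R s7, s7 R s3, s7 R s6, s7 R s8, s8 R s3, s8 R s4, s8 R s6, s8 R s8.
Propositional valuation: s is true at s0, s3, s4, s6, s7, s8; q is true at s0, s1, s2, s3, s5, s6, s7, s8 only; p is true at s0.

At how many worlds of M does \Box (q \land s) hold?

Recall that \Box ψ holds at a world iff ψ holds at every accessible world, and \Diamond ψ holds iff ψ holds at some accessible world.
Let φ = \Box (q \land s). Evaluate φ at each world:
  s0 (successors {s0, s5, s6}): φ is false.
  s1 (successors {s2, s4, s8}): φ is false.
  s2 (successors {s2, s3, s6, s7, s8}): φ is false.
  s3 (successors {s2, s6}): φ is false.
  s4 (successors {s6, s8}): φ is true.
  s5 (successors {s1, s2, s4, s5}): φ is false.
  s6 (successors {s1, s3, s5, s6, s7}): φ is false.
  s7 (successors {s3, s6, s8}): φ is true.
  s8 (successors {s3, s4, s6, s8}): φ is false.
For instance, at s0:
  At s0: \Box (q \land s) requires q \land s at every successor {s0, s5, s6}.
    q \land s fails at s5, so \Box (q \land s) is false at s0.
Satisfying worlds: {s4, s7}

2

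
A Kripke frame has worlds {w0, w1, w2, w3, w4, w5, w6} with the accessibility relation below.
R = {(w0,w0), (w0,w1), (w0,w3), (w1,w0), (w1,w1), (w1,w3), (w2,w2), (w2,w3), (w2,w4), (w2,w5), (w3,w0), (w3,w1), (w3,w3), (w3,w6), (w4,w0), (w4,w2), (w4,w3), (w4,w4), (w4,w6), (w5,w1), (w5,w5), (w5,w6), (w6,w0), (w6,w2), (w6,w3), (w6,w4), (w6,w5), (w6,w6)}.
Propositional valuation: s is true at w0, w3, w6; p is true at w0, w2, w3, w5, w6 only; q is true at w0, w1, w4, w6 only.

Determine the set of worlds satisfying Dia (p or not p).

w0, w1, w2, w3, w4, w5, w6

Let φ = Dia (p or not p). Evaluate φ at each world:
  w0 (successors {w0, w1, w3}): φ is true.
  w1 (successors {w0, w1, w3}): φ is true.
  w2 (successors {w2, w3, w4, w5}): φ is true.
  w3 (successors {w0, w1, w3, w6}): φ is true.
  w4 (successors {w0, w2, w3, w4, w6}): φ is true.
  w5 (successors {w1, w5, w6}): φ is true.
  w6 (successors {w0, w2, w3, w4, w5, w6}): φ is true.
For instance, at w5:
  At w5: Dia (p or not p) requires p or not p at some successor in {w1, w5, w6}.
    p or not p holds at w1, so Dia (p or not p) is true at w5.
Satisfying worlds: {w0, w1, w2, w3, w4, w5, w6}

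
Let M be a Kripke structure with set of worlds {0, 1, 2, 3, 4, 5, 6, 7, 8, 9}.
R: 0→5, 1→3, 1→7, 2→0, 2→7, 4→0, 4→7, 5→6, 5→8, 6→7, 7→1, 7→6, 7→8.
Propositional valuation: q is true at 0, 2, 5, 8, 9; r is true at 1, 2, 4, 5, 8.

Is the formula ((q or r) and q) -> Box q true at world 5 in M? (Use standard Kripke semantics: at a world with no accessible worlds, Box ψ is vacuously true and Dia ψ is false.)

No

At 5: (q or r) and q is true, Box q is false, so ((q or r) and q) -> Box q is false.
  At 5: Box q requires q at every successor {6, 8}.
    q fails at 6, so Box q is false at 5.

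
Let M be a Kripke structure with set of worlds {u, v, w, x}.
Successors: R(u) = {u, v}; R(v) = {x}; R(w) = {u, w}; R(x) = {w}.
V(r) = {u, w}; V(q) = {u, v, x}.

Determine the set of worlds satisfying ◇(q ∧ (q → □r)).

Recall that □ψ holds at a world iff ψ holds at every accessible world, and ◇ψ holds iff ψ holds at some accessible world.
Let φ = ◇(q ∧ (q → □r)). Evaluate φ at each world:
  u (successors {u, v}): φ is false.
  v (successors {x}): φ is true.
  w (successors {u, w}): φ is false.
  x (successors {w}): φ is false.
For instance, at u:
  At u: ◇(q ∧ (q → □r)) requires q ∧ (q → □r) at some successor in {u, v}.
    At u: q ∧ (q → □r) is false.
    At v: q ∧ (q → □r) is false.
  So ◇(q ∧ (q → □r)) is false at u.
Satisfying worlds: {v}

v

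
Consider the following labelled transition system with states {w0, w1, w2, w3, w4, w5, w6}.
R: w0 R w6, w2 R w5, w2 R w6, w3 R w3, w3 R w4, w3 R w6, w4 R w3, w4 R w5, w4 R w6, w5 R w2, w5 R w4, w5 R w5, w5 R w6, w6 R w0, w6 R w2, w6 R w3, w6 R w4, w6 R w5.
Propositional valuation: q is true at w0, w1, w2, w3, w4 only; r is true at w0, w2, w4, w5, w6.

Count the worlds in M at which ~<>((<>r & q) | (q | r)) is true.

Recall that <>ψ holds at a world iff ψ holds at some accessible world.
Let φ = ~<>((<>r & q) | (q | r)). Evaluate φ at each world:
  w0 (successors {w6}): φ is false.
  w1 (successors ∅): φ is true.
  w2 (successors {w5, w6}): φ is false.
  w3 (successors {w3, w4, w6}): φ is false.
  w4 (successors {w3, w5, w6}): φ is false.
  w5 (successors {w2, w4, w5, w6}): φ is false.
  w6 (successors {w0, w2, w3, w4, w5}): φ is false.
For instance, at w6:
  At w6: <>((<>r & q) | (q | r)) is true, so ~<>((<>r & q) | (q | r)) is false.
    At w6: <>((<>r & q) | (q | r)) requires (<>r & q) | (q | r) at some successor in {w0, w2, w3, w4, w5}.
      (<>r & q) | (q | r) holds at w0, so <>((<>r & q) | (q | r)) is true at w6.
Satisfying worlds: {w1}

1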